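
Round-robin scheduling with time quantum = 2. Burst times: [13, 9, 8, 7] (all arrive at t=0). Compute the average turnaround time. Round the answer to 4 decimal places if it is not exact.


Time quantum = 2
Execution trace:
  J1 runs 2 units, time = 2
  J2 runs 2 units, time = 4
  J3 runs 2 units, time = 6
  J4 runs 2 units, time = 8
  J1 runs 2 units, time = 10
  J2 runs 2 units, time = 12
  J3 runs 2 units, time = 14
  J4 runs 2 units, time = 16
  J1 runs 2 units, time = 18
  J2 runs 2 units, time = 20
  J3 runs 2 units, time = 22
  J4 runs 2 units, time = 24
  J1 runs 2 units, time = 26
  J2 runs 2 units, time = 28
  J3 runs 2 units, time = 30
  J4 runs 1 units, time = 31
  J1 runs 2 units, time = 33
  J2 runs 1 units, time = 34
  J1 runs 2 units, time = 36
  J1 runs 1 units, time = 37
Finish times: [37, 34, 30, 31]
Average turnaround = 132/4 = 33.0

33.0


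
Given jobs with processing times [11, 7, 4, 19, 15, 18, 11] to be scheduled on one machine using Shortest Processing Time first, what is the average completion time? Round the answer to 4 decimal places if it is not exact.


Sort jobs by processing time (SPT order): [4, 7, 11, 11, 15, 18, 19]
Compute completion times sequentially:
  Job 1: processing = 4, completes at 4
  Job 2: processing = 7, completes at 11
  Job 3: processing = 11, completes at 22
  Job 4: processing = 11, completes at 33
  Job 5: processing = 15, completes at 48
  Job 6: processing = 18, completes at 66
  Job 7: processing = 19, completes at 85
Sum of completion times = 269
Average completion time = 269/7 = 38.4286

38.4286


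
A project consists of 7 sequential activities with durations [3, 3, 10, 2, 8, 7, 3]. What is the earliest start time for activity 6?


Activity 6 starts after activities 1 through 5 complete.
Predecessor durations: [3, 3, 10, 2, 8]
ES = 3 + 3 + 10 + 2 + 8 = 26

26


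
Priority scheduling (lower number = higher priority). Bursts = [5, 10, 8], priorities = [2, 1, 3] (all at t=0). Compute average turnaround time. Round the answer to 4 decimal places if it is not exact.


Sort by priority (ascending = highest first):
Order: [(1, 10), (2, 5), (3, 8)]
Completion times:
  Priority 1, burst=10, C=10
  Priority 2, burst=5, C=15
  Priority 3, burst=8, C=23
Average turnaround = 48/3 = 16.0

16.0


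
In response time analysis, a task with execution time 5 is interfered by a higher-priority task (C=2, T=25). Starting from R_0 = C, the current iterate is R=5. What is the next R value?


R_next = C + ceil(R_prev / T_hp) * C_hp
ceil(5 / 25) = ceil(0.2) = 1
Interference = 1 * 2 = 2
R_next = 5 + 2 = 7

7


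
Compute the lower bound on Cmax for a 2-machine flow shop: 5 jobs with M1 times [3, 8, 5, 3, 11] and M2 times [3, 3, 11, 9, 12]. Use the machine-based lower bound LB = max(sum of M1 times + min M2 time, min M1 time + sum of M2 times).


LB1 = sum(M1 times) + min(M2 times) = 30 + 3 = 33
LB2 = min(M1 times) + sum(M2 times) = 3 + 38 = 41
Lower bound = max(LB1, LB2) = max(33, 41) = 41

41


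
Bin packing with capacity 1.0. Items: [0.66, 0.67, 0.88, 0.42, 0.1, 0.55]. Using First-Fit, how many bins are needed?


Place items sequentially using First-Fit:
  Item 0.66 -> new Bin 1
  Item 0.67 -> new Bin 2
  Item 0.88 -> new Bin 3
  Item 0.42 -> new Bin 4
  Item 0.1 -> Bin 1 (now 0.76)
  Item 0.55 -> Bin 4 (now 0.97)
Total bins used = 4

4


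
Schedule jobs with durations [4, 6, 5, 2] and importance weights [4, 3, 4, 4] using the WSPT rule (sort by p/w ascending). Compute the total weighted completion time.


Compute p/w ratios and sort ascending (WSPT): [(2, 4), (4, 4), (5, 4), (6, 3)]
Compute weighted completion times:
  Job (p=2,w=4): C=2, w*C=4*2=8
  Job (p=4,w=4): C=6, w*C=4*6=24
  Job (p=5,w=4): C=11, w*C=4*11=44
  Job (p=6,w=3): C=17, w*C=3*17=51
Total weighted completion time = 127

127


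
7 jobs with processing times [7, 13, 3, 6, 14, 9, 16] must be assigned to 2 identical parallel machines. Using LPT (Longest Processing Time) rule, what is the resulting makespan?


Sort jobs in decreasing order (LPT): [16, 14, 13, 9, 7, 6, 3]
Assign each job to the least loaded machine:
  Machine 1: jobs [16, 9, 7, 3], load = 35
  Machine 2: jobs [14, 13, 6], load = 33
Makespan = max load = 35

35


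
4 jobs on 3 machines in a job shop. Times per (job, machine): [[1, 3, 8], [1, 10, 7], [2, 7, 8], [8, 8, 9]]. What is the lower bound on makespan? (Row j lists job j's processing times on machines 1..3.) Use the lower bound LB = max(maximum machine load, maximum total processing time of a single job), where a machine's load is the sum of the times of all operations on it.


Machine loads:
  Machine 1: 1 + 1 + 2 + 8 = 12
  Machine 2: 3 + 10 + 7 + 8 = 28
  Machine 3: 8 + 7 + 8 + 9 = 32
Max machine load = 32
Job totals:
  Job 1: 12
  Job 2: 18
  Job 3: 17
  Job 4: 25
Max job total = 25
Lower bound = max(32, 25) = 32

32


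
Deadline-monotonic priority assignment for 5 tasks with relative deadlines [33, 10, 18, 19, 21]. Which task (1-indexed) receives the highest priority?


Sort tasks by relative deadline (ascending):
  Task 2: deadline = 10
  Task 3: deadline = 18
  Task 4: deadline = 19
  Task 5: deadline = 21
  Task 1: deadline = 33
Priority order (highest first): [2, 3, 4, 5, 1]
Highest priority task = 2

2


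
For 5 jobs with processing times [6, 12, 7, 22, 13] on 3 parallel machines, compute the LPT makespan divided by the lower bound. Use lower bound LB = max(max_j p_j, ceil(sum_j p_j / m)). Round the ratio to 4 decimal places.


LPT order: [22, 13, 12, 7, 6]
Machine loads after assignment: [22, 19, 19]
LPT makespan = 22
Lower bound = max(max_job, ceil(total/3)) = max(22, 20) = 22
Ratio = 22 / 22 = 1.0

1.0


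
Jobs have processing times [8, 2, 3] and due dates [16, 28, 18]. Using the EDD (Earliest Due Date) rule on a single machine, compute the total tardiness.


Sort by due date (EDD order): [(8, 16), (3, 18), (2, 28)]
Compute completion times and tardiness:
  Job 1: p=8, d=16, C=8, tardiness=max(0,8-16)=0
  Job 2: p=3, d=18, C=11, tardiness=max(0,11-18)=0
  Job 3: p=2, d=28, C=13, tardiness=max(0,13-28)=0
Total tardiness = 0

0


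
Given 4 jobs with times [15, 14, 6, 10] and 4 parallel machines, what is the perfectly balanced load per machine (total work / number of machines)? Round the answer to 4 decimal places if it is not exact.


Total processing time = 15 + 14 + 6 + 10 = 45
Number of machines = 4
Ideal balanced load = 45 / 4 = 11.25

11.25


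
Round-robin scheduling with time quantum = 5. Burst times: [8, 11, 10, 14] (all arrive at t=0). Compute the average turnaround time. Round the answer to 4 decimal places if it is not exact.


Time quantum = 5
Execution trace:
  J1 runs 5 units, time = 5
  J2 runs 5 units, time = 10
  J3 runs 5 units, time = 15
  J4 runs 5 units, time = 20
  J1 runs 3 units, time = 23
  J2 runs 5 units, time = 28
  J3 runs 5 units, time = 33
  J4 runs 5 units, time = 38
  J2 runs 1 units, time = 39
  J4 runs 4 units, time = 43
Finish times: [23, 39, 33, 43]
Average turnaround = 138/4 = 34.5

34.5


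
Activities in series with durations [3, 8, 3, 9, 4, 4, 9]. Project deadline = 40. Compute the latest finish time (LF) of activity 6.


LF(activity 6) = deadline - sum of successor durations
Successors: activities 7 through 7 with durations [9]
Sum of successor durations = 9
LF = 40 - 9 = 31

31


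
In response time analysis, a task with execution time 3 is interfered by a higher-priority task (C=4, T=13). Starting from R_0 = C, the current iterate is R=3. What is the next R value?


R_next = C + ceil(R_prev / T_hp) * C_hp
ceil(3 / 13) = ceil(0.2308) = 1
Interference = 1 * 4 = 4
R_next = 3 + 4 = 7

7


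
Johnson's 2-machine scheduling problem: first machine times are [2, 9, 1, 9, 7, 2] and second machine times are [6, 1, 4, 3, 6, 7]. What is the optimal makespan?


Apply Johnson's rule:
  Group 1 (a <= b): [(3, 1, 4), (1, 2, 6), (6, 2, 7)]
  Group 2 (a > b): [(5, 7, 6), (4, 9, 3), (2, 9, 1)]
Optimal job order: [3, 1, 6, 5, 4, 2]
Schedule:
  Job 3: M1 done at 1, M2 done at 5
  Job 1: M1 done at 3, M2 done at 11
  Job 6: M1 done at 5, M2 done at 18
  Job 5: M1 done at 12, M2 done at 24
  Job 4: M1 done at 21, M2 done at 27
  Job 2: M1 done at 30, M2 done at 31
Makespan = 31

31


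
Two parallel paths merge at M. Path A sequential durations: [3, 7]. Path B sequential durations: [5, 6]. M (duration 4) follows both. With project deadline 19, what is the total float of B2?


Forward pass: ES(B2) = sum of predecessors on chain B = 5
EF = ES + duration = 5 + 6 = 11
Backward pass: LF(M) = deadline = 19; LS(M) = 19 - 4 = 15
LF(B2) = LS(M) - sum(successors on chain B) = 15 - 0 = 15
LS = LF - duration = 15 - 6 = 9
Total float = LS - ES = 9 - 5 = 4

4


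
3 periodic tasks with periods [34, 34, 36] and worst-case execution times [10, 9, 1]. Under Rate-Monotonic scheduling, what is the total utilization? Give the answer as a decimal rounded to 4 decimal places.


Compute individual utilizations (exact fractions):
  Task 1: C/T = 10/34 = 5/17 (approx. 0.2941)
  Task 2: C/T = 9/34 (approx. 0.2647)
  Task 3: C/T = 1/36 (approx. 0.0278)
Total utilization U = 5/17 + 9/34 + 1/36 = 359/612
Rounded to 4 decimal places: U = 0.5866
RM (Liu & Layland) bound for 3 tasks = 0.779763; compare with U = 359/612 (approx. 0.586601)
U <= bound, so schedulable by RM sufficient condition.

0.5866


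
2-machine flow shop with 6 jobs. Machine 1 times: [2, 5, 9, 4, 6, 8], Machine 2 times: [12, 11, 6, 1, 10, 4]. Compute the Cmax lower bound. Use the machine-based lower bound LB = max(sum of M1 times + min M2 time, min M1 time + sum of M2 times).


LB1 = sum(M1 times) + min(M2 times) = 34 + 1 = 35
LB2 = min(M1 times) + sum(M2 times) = 2 + 44 = 46
Lower bound = max(LB1, LB2) = max(35, 46) = 46

46


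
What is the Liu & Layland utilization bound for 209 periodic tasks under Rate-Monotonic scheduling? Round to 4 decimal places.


Compute 2^(1/209) = 1.0033219993
Subtract 1: 1.0033219993 - 1 = 0.0033219993
Multiply by n: 209 * 0.0033219993 = 0.6942978537
Round to 4 dp: 0.6943

0.6943


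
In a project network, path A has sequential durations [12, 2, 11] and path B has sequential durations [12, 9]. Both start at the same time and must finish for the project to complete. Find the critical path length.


Path A total = 12 + 2 + 11 = 25
Path B total = 12 + 9 = 21
Critical path = longest path = max(25, 21) = 25

25


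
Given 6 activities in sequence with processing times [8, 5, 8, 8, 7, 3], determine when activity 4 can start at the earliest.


Activity 4 starts after activities 1 through 3 complete.
Predecessor durations: [8, 5, 8]
ES = 8 + 5 + 8 = 21

21


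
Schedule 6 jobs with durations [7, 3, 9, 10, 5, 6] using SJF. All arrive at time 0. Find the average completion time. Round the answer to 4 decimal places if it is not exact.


SJF order (ascending): [3, 5, 6, 7, 9, 10]
Completion times:
  Job 1: burst=3, C=3
  Job 2: burst=5, C=8
  Job 3: burst=6, C=14
  Job 4: burst=7, C=21
  Job 5: burst=9, C=30
  Job 6: burst=10, C=40
Average completion = 116/6 = 19.3333

19.3333


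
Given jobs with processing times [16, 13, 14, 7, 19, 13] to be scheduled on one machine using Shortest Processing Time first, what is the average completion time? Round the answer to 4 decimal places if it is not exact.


Sort jobs by processing time (SPT order): [7, 13, 13, 14, 16, 19]
Compute completion times sequentially:
  Job 1: processing = 7, completes at 7
  Job 2: processing = 13, completes at 20
  Job 3: processing = 13, completes at 33
  Job 4: processing = 14, completes at 47
  Job 5: processing = 16, completes at 63
  Job 6: processing = 19, completes at 82
Sum of completion times = 252
Average completion time = 252/6 = 42.0

42.0


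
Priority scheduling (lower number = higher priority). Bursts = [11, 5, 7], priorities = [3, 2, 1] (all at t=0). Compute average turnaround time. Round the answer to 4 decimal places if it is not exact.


Sort by priority (ascending = highest first):
Order: [(1, 7), (2, 5), (3, 11)]
Completion times:
  Priority 1, burst=7, C=7
  Priority 2, burst=5, C=12
  Priority 3, burst=11, C=23
Average turnaround = 42/3 = 14.0

14.0


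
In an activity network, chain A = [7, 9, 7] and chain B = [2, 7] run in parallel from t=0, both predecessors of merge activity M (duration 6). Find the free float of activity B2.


ES(B2) = sum of predecessors on chain B = 2
EF(B2) = ES + duration = 2 + 7 = 9
Successor of B2 is M. ES(M) = max(sum(A), sum(B)) = max(23, 9) = 23
Free float = ES(successor) - EF(current) = 23 - 9 = 14

14


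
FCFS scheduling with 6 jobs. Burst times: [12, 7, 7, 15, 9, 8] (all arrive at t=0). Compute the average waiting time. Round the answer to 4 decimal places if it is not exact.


FCFS order (as given): [12, 7, 7, 15, 9, 8]
Waiting times:
  Job 1: wait = 0
  Job 2: wait = 12
  Job 3: wait = 19
  Job 4: wait = 26
  Job 5: wait = 41
  Job 6: wait = 50
Sum of waiting times = 148
Average waiting time = 148/6 = 24.6667

24.6667


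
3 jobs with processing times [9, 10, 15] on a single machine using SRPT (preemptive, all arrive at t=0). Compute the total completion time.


Since all jobs arrive at t=0, SRPT equals SPT ordering.
SPT order: [9, 10, 15]
Completion times:
  Job 1: p=9, C=9
  Job 2: p=10, C=19
  Job 3: p=15, C=34
Total completion time = 9 + 19 + 34 = 62

62


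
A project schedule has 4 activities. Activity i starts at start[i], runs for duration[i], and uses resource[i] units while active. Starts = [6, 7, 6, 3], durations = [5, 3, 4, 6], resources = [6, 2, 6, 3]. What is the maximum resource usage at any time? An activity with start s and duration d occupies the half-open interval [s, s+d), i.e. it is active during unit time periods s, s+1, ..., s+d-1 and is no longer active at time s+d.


Each activity i is active on [start_i, start_i + duration_i).
Compute total resource usage per time slot:
  t=0: active resources = [], total = 0
  t=1: active resources = [], total = 0
  t=2: active resources = [], total = 0
  t=3: active resources = [3], total = 3
  t=4: active resources = [3], total = 3
  t=5: active resources = [3], total = 3
  t=6: active resources = [6, 6, 3], total = 15
  t=7: active resources = [6, 2, 6, 3], total = 17
  t=8: active resources = [6, 2, 6, 3], total = 17
  t=9: active resources = [6, 2, 6], total = 14
  t=10: active resources = [6], total = 6
Peak resource demand = 17

17


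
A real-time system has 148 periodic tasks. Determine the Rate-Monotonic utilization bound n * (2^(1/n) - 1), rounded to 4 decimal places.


Compute 2^(1/148) = 1.0046944113
Subtract 1: 1.0046944113 - 1 = 0.0046944113
Multiply by n: 148 * 0.0046944113 = 0.6947728724
Round to 4 dp: 0.6948

0.6948


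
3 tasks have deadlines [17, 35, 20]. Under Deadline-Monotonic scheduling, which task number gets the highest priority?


Sort tasks by relative deadline (ascending):
  Task 1: deadline = 17
  Task 3: deadline = 20
  Task 2: deadline = 35
Priority order (highest first): [1, 3, 2]
Highest priority task = 1

1


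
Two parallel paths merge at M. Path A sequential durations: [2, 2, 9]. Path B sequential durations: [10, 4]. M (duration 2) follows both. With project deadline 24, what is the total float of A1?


Forward pass: ES(A1) = sum of predecessors on chain A = 0
EF = ES + duration = 0 + 2 = 2
Backward pass: LF(M) = deadline = 24; LS(M) = 24 - 2 = 22
LF(A1) = LS(M) - sum(successors on chain A) = 22 - 11 = 11
LS = LF - duration = 11 - 2 = 9
Total float = LS - ES = 9 - 0 = 9

9


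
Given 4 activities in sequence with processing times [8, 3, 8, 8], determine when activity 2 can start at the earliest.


Activity 2 starts after activities 1 through 1 complete.
Predecessor durations: [8]
ES = 8 = 8

8


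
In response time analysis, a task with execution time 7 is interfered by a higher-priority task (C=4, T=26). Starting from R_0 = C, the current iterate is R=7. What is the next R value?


R_next = C + ceil(R_prev / T_hp) * C_hp
ceil(7 / 26) = ceil(0.2692) = 1
Interference = 1 * 4 = 4
R_next = 7 + 4 = 11

11


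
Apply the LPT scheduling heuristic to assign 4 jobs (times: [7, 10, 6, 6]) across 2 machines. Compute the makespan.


Sort jobs in decreasing order (LPT): [10, 7, 6, 6]
Assign each job to the least loaded machine:
  Machine 1: jobs [10, 6], load = 16
  Machine 2: jobs [7, 6], load = 13
Makespan = max load = 16

16


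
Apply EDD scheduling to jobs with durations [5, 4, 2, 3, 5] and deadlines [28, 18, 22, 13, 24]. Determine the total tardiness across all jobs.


Sort by due date (EDD order): [(3, 13), (4, 18), (2, 22), (5, 24), (5, 28)]
Compute completion times and tardiness:
  Job 1: p=3, d=13, C=3, tardiness=max(0,3-13)=0
  Job 2: p=4, d=18, C=7, tardiness=max(0,7-18)=0
  Job 3: p=2, d=22, C=9, tardiness=max(0,9-22)=0
  Job 4: p=5, d=24, C=14, tardiness=max(0,14-24)=0
  Job 5: p=5, d=28, C=19, tardiness=max(0,19-28)=0
Total tardiness = 0

0


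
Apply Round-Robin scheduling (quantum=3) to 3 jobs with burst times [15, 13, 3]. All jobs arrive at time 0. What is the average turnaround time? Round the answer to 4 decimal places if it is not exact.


Time quantum = 3
Execution trace:
  J1 runs 3 units, time = 3
  J2 runs 3 units, time = 6
  J3 runs 3 units, time = 9
  J1 runs 3 units, time = 12
  J2 runs 3 units, time = 15
  J1 runs 3 units, time = 18
  J2 runs 3 units, time = 21
  J1 runs 3 units, time = 24
  J2 runs 3 units, time = 27
  J1 runs 3 units, time = 30
  J2 runs 1 units, time = 31
Finish times: [30, 31, 9]
Average turnaround = 70/3 = 23.3333

23.3333


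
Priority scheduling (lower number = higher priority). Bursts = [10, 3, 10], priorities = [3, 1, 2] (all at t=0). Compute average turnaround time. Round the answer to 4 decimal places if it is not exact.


Sort by priority (ascending = highest first):
Order: [(1, 3), (2, 10), (3, 10)]
Completion times:
  Priority 1, burst=3, C=3
  Priority 2, burst=10, C=13
  Priority 3, burst=10, C=23
Average turnaround = 39/3 = 13.0

13.0


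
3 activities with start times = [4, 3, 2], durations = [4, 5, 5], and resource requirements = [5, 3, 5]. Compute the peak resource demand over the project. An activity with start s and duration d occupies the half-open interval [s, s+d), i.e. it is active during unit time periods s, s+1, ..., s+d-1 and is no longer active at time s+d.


Each activity i is active on [start_i, start_i + duration_i).
Compute total resource usage per time slot:
  t=0: active resources = [], total = 0
  t=1: active resources = [], total = 0
  t=2: active resources = [5], total = 5
  t=3: active resources = [3, 5], total = 8
  t=4: active resources = [5, 3, 5], total = 13
  t=5: active resources = [5, 3, 5], total = 13
  t=6: active resources = [5, 3, 5], total = 13
  t=7: active resources = [5, 3], total = 8
Peak resource demand = 13

13


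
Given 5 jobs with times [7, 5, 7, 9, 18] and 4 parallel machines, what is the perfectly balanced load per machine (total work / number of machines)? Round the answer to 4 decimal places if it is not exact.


Total processing time = 7 + 5 + 7 + 9 + 18 = 46
Number of machines = 4
Ideal balanced load = 46 / 4 = 11.5

11.5


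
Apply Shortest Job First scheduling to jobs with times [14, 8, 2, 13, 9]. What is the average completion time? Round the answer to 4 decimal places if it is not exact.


SJF order (ascending): [2, 8, 9, 13, 14]
Completion times:
  Job 1: burst=2, C=2
  Job 2: burst=8, C=10
  Job 3: burst=9, C=19
  Job 4: burst=13, C=32
  Job 5: burst=14, C=46
Average completion = 109/5 = 21.8

21.8


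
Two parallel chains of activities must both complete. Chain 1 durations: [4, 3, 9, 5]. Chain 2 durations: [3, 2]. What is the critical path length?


Path A total = 4 + 3 + 9 + 5 = 21
Path B total = 3 + 2 = 5
Critical path = longest path = max(21, 5) = 21

21


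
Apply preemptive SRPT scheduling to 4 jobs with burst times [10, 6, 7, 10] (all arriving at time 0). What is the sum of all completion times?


Since all jobs arrive at t=0, SRPT equals SPT ordering.
SPT order: [6, 7, 10, 10]
Completion times:
  Job 1: p=6, C=6
  Job 2: p=7, C=13
  Job 3: p=10, C=23
  Job 4: p=10, C=33
Total completion time = 6 + 13 + 23 + 33 = 75

75


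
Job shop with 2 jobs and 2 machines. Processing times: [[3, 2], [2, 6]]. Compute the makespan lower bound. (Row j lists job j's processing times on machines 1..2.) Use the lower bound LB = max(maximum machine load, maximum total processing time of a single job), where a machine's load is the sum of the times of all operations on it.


Machine loads:
  Machine 1: 3 + 2 = 5
  Machine 2: 2 + 6 = 8
Max machine load = 8
Job totals:
  Job 1: 5
  Job 2: 8
Max job total = 8
Lower bound = max(8, 8) = 8

8


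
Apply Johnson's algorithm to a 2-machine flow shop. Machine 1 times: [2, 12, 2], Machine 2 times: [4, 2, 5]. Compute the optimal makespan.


Apply Johnson's rule:
  Group 1 (a <= b): [(1, 2, 4), (3, 2, 5)]
  Group 2 (a > b): [(2, 12, 2)]
Optimal job order: [1, 3, 2]
Schedule:
  Job 1: M1 done at 2, M2 done at 6
  Job 3: M1 done at 4, M2 done at 11
  Job 2: M1 done at 16, M2 done at 18
Makespan = 18

18


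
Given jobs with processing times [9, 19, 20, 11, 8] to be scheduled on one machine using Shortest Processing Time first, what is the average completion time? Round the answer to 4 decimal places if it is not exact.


Sort jobs by processing time (SPT order): [8, 9, 11, 19, 20]
Compute completion times sequentially:
  Job 1: processing = 8, completes at 8
  Job 2: processing = 9, completes at 17
  Job 3: processing = 11, completes at 28
  Job 4: processing = 19, completes at 47
  Job 5: processing = 20, completes at 67
Sum of completion times = 167
Average completion time = 167/5 = 33.4

33.4


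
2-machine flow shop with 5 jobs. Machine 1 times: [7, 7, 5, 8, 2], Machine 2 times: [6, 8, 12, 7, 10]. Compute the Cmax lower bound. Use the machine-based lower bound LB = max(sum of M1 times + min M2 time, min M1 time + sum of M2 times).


LB1 = sum(M1 times) + min(M2 times) = 29 + 6 = 35
LB2 = min(M1 times) + sum(M2 times) = 2 + 43 = 45
Lower bound = max(LB1, LB2) = max(35, 45) = 45

45


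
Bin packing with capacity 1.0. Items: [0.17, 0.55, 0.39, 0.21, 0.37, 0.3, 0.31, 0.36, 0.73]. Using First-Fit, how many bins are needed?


Place items sequentially using First-Fit:
  Item 0.17 -> new Bin 1
  Item 0.55 -> Bin 1 (now 0.72)
  Item 0.39 -> new Bin 2
  Item 0.21 -> Bin 1 (now 0.93)
  Item 0.37 -> Bin 2 (now 0.76)
  Item 0.3 -> new Bin 3
  Item 0.31 -> Bin 3 (now 0.61)
  Item 0.36 -> Bin 3 (now 0.97)
  Item 0.73 -> new Bin 4
Total bins used = 4

4


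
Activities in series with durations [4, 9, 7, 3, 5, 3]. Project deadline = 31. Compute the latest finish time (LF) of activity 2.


LF(activity 2) = deadline - sum of successor durations
Successors: activities 3 through 6 with durations [7, 3, 5, 3]
Sum of successor durations = 18
LF = 31 - 18 = 13

13


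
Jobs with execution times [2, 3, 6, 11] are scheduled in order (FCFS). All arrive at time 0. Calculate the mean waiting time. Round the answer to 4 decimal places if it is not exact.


FCFS order (as given): [2, 3, 6, 11]
Waiting times:
  Job 1: wait = 0
  Job 2: wait = 2
  Job 3: wait = 5
  Job 4: wait = 11
Sum of waiting times = 18
Average waiting time = 18/4 = 4.5

4.5


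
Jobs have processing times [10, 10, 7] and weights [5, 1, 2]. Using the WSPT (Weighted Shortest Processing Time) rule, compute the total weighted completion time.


Compute p/w ratios and sort ascending (WSPT): [(10, 5), (7, 2), (10, 1)]
Compute weighted completion times:
  Job (p=10,w=5): C=10, w*C=5*10=50
  Job (p=7,w=2): C=17, w*C=2*17=34
  Job (p=10,w=1): C=27, w*C=1*27=27
Total weighted completion time = 111

111


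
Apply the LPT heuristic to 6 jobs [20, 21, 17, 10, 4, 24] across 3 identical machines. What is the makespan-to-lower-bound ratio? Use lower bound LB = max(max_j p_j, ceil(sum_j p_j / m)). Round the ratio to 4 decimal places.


LPT order: [24, 21, 20, 17, 10, 4]
Machine loads after assignment: [28, 31, 37]
LPT makespan = 37
Lower bound = max(max_job, ceil(total/3)) = max(24, 32) = 32
Ratio = 37 / 32 = 1.1563

1.1563


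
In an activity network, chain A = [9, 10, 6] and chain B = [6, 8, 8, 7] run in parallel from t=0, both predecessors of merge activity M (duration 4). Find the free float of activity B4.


ES(B4) = sum of predecessors on chain B = 22
EF(B4) = ES + duration = 22 + 7 = 29
Successor of B4 is M. ES(M) = max(sum(A), sum(B)) = max(25, 29) = 29
Free float = ES(successor) - EF(current) = 29 - 29 = 0

0


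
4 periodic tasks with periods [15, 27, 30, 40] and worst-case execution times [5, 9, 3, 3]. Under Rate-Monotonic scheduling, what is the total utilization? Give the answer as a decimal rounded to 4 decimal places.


Compute individual utilizations (exact fractions):
  Task 1: C/T = 5/15 = 1/3 (approx. 0.3333)
  Task 2: C/T = 9/27 = 1/3 (approx. 0.3333)
  Task 3: C/T = 3/30 = 1/10 (approx. 0.1)
  Task 4: C/T = 3/40 (approx. 0.075)
Total utilization U = 1/3 + 1/3 + 1/10 + 3/40 = 101/120
Rounded to 4 decimal places: U = 0.8417
RM (Liu & Layland) bound for 4 tasks = 0.756828; compare with U = 101/120 (approx. 0.841667)
bound < U <= 1, so the RM sufficient condition is not met (inconclusive; an exact test such as response-time analysis is needed).

0.8417


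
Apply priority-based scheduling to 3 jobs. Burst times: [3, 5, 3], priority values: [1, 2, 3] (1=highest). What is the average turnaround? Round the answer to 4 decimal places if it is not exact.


Sort by priority (ascending = highest first):
Order: [(1, 3), (2, 5), (3, 3)]
Completion times:
  Priority 1, burst=3, C=3
  Priority 2, burst=5, C=8
  Priority 3, burst=3, C=11
Average turnaround = 22/3 = 7.3333

7.3333


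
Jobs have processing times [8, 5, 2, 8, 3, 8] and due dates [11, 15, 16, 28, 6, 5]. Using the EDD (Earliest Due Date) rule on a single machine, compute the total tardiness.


Sort by due date (EDD order): [(8, 5), (3, 6), (8, 11), (5, 15), (2, 16), (8, 28)]
Compute completion times and tardiness:
  Job 1: p=8, d=5, C=8, tardiness=max(0,8-5)=3
  Job 2: p=3, d=6, C=11, tardiness=max(0,11-6)=5
  Job 3: p=8, d=11, C=19, tardiness=max(0,19-11)=8
  Job 4: p=5, d=15, C=24, tardiness=max(0,24-15)=9
  Job 5: p=2, d=16, C=26, tardiness=max(0,26-16)=10
  Job 6: p=8, d=28, C=34, tardiness=max(0,34-28)=6
Total tardiness = 41

41


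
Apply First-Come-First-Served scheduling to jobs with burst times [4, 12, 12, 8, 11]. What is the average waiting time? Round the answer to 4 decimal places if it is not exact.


FCFS order (as given): [4, 12, 12, 8, 11]
Waiting times:
  Job 1: wait = 0
  Job 2: wait = 4
  Job 3: wait = 16
  Job 4: wait = 28
  Job 5: wait = 36
Sum of waiting times = 84
Average waiting time = 84/5 = 16.8

16.8


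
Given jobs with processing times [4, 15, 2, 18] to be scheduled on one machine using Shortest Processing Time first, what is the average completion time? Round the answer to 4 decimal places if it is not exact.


Sort jobs by processing time (SPT order): [2, 4, 15, 18]
Compute completion times sequentially:
  Job 1: processing = 2, completes at 2
  Job 2: processing = 4, completes at 6
  Job 3: processing = 15, completes at 21
  Job 4: processing = 18, completes at 39
Sum of completion times = 68
Average completion time = 68/4 = 17.0

17.0


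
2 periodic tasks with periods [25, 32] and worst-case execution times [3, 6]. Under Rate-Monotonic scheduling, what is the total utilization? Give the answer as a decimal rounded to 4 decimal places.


Compute individual utilizations (exact fractions):
  Task 1: C/T = 3/25 (approx. 0.12)
  Task 2: C/T = 6/32 = 3/16 (approx. 0.1875)
Total utilization U = 3/25 + 3/16 = 123/400
Rounded to 4 decimal places: U = 0.3075
RM (Liu & Layland) bound for 2 tasks = 0.828427; compare with U = 123/400 (approx. 0.307500)
U <= bound, so schedulable by RM sufficient condition.

0.3075


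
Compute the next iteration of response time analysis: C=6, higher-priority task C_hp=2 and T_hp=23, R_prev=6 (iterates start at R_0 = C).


R_next = C + ceil(R_prev / T_hp) * C_hp
ceil(6 / 23) = ceil(0.2609) = 1
Interference = 1 * 2 = 2
R_next = 6 + 2 = 8

8


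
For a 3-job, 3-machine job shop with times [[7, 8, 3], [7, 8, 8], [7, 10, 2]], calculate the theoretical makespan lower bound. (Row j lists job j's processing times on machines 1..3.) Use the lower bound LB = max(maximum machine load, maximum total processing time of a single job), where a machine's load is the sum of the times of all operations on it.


Machine loads:
  Machine 1: 7 + 7 + 7 = 21
  Machine 2: 8 + 8 + 10 = 26
  Machine 3: 3 + 8 + 2 = 13
Max machine load = 26
Job totals:
  Job 1: 18
  Job 2: 23
  Job 3: 19
Max job total = 23
Lower bound = max(26, 23) = 26

26


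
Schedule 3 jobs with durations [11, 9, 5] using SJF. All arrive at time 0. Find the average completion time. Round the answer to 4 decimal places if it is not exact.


SJF order (ascending): [5, 9, 11]
Completion times:
  Job 1: burst=5, C=5
  Job 2: burst=9, C=14
  Job 3: burst=11, C=25
Average completion = 44/3 = 14.6667

14.6667


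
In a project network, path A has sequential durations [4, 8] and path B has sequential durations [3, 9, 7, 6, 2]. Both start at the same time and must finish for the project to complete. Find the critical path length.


Path A total = 4 + 8 = 12
Path B total = 3 + 9 + 7 + 6 + 2 = 27
Critical path = longest path = max(12, 27) = 27

27


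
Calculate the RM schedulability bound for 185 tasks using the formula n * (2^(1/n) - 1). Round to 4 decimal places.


Compute 2^(1/185) = 1.0037537693
Subtract 1: 1.0037537693 - 1 = 0.0037537693
Multiply by n: 185 * 0.0037537693 = 0.6944473205
Round to 4 dp: 0.6944

0.6944


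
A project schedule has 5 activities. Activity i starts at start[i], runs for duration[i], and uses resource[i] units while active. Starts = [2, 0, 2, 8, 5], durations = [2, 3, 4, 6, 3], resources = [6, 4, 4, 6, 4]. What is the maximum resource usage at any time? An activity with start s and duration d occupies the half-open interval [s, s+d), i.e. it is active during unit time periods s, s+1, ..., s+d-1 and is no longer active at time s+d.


Each activity i is active on [start_i, start_i + duration_i).
Compute total resource usage per time slot:
  t=0: active resources = [4], total = 4
  t=1: active resources = [4], total = 4
  t=2: active resources = [6, 4, 4], total = 14
  t=3: active resources = [6, 4], total = 10
  t=4: active resources = [4], total = 4
  t=5: active resources = [4, 4], total = 8
  t=6: active resources = [4], total = 4
  t=7: active resources = [4], total = 4
  t=8: active resources = [6], total = 6
  t=9: active resources = [6], total = 6
  t=10: active resources = [6], total = 6
  t=11: active resources = [6], total = 6
  t=12: active resources = [6], total = 6
  t=13: active resources = [6], total = 6
Peak resource demand = 14

14


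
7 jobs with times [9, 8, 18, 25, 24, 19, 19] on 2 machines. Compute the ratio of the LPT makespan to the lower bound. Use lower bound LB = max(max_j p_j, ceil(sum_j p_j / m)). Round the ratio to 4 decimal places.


LPT order: [25, 24, 19, 19, 18, 9, 8]
Machine loads after assignment: [61, 61]
LPT makespan = 61
Lower bound = max(max_job, ceil(total/2)) = max(25, 61) = 61
Ratio = 61 / 61 = 1.0

1.0


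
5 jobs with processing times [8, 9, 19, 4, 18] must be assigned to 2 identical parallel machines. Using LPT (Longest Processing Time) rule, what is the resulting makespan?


Sort jobs in decreasing order (LPT): [19, 18, 9, 8, 4]
Assign each job to the least loaded machine:
  Machine 1: jobs [19, 8, 4], load = 31
  Machine 2: jobs [18, 9], load = 27
Makespan = max load = 31

31


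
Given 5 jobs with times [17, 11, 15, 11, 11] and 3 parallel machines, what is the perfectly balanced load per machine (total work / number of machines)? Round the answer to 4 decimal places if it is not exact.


Total processing time = 17 + 11 + 15 + 11 + 11 = 65
Number of machines = 3
Ideal balanced load = 65 / 3 = 21.6667

21.6667


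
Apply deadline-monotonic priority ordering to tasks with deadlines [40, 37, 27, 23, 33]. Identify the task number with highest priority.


Sort tasks by relative deadline (ascending):
  Task 4: deadline = 23
  Task 3: deadline = 27
  Task 5: deadline = 33
  Task 2: deadline = 37
  Task 1: deadline = 40
Priority order (highest first): [4, 3, 5, 2, 1]
Highest priority task = 4

4


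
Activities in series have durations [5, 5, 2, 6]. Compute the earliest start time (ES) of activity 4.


Activity 4 starts after activities 1 through 3 complete.
Predecessor durations: [5, 5, 2]
ES = 5 + 5 + 2 = 12

12


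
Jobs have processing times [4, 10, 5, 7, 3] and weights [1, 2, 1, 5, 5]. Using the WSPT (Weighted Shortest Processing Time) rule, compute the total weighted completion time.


Compute p/w ratios and sort ascending (WSPT): [(3, 5), (7, 5), (4, 1), (10, 2), (5, 1)]
Compute weighted completion times:
  Job (p=3,w=5): C=3, w*C=5*3=15
  Job (p=7,w=5): C=10, w*C=5*10=50
  Job (p=4,w=1): C=14, w*C=1*14=14
  Job (p=10,w=2): C=24, w*C=2*24=48
  Job (p=5,w=1): C=29, w*C=1*29=29
Total weighted completion time = 156

156


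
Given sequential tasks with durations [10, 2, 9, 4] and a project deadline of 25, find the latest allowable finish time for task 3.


LF(activity 3) = deadline - sum of successor durations
Successors: activities 4 through 4 with durations [4]
Sum of successor durations = 4
LF = 25 - 4 = 21

21


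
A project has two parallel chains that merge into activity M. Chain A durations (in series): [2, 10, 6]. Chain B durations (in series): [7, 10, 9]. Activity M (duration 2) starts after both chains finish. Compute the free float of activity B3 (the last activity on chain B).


ES(B3) = sum of predecessors on chain B = 17
EF(B3) = ES + duration = 17 + 9 = 26
Successor of B3 is M. ES(M) = max(sum(A), sum(B)) = max(18, 26) = 26
Free float = ES(successor) - EF(current) = 26 - 26 = 0

0


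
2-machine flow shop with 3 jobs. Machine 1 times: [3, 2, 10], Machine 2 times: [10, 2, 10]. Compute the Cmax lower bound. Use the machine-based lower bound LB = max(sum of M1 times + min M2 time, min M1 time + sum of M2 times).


LB1 = sum(M1 times) + min(M2 times) = 15 + 2 = 17
LB2 = min(M1 times) + sum(M2 times) = 2 + 22 = 24
Lower bound = max(LB1, LB2) = max(17, 24) = 24

24


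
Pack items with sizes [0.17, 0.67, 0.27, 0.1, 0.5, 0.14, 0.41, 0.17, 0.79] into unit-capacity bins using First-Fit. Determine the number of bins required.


Place items sequentially using First-Fit:
  Item 0.17 -> new Bin 1
  Item 0.67 -> Bin 1 (now 0.84)
  Item 0.27 -> new Bin 2
  Item 0.1 -> Bin 1 (now 0.94)
  Item 0.5 -> Bin 2 (now 0.77)
  Item 0.14 -> Bin 2 (now 0.91)
  Item 0.41 -> new Bin 3
  Item 0.17 -> Bin 3 (now 0.58)
  Item 0.79 -> new Bin 4
Total bins used = 4

4


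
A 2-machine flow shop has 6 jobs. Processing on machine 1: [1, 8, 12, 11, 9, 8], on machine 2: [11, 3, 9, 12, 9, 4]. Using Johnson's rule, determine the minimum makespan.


Apply Johnson's rule:
  Group 1 (a <= b): [(1, 1, 11), (5, 9, 9), (4, 11, 12)]
  Group 2 (a > b): [(3, 12, 9), (6, 8, 4), (2, 8, 3)]
Optimal job order: [1, 5, 4, 3, 6, 2]
Schedule:
  Job 1: M1 done at 1, M2 done at 12
  Job 5: M1 done at 10, M2 done at 21
  Job 4: M1 done at 21, M2 done at 33
  Job 3: M1 done at 33, M2 done at 42
  Job 6: M1 done at 41, M2 done at 46
  Job 2: M1 done at 49, M2 done at 52
Makespan = 52

52


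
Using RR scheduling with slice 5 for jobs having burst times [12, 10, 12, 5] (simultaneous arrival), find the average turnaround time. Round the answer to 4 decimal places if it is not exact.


Time quantum = 5
Execution trace:
  J1 runs 5 units, time = 5
  J2 runs 5 units, time = 10
  J3 runs 5 units, time = 15
  J4 runs 5 units, time = 20
  J1 runs 5 units, time = 25
  J2 runs 5 units, time = 30
  J3 runs 5 units, time = 35
  J1 runs 2 units, time = 37
  J3 runs 2 units, time = 39
Finish times: [37, 30, 39, 20]
Average turnaround = 126/4 = 31.5

31.5


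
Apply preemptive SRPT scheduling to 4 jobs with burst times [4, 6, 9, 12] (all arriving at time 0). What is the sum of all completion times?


Since all jobs arrive at t=0, SRPT equals SPT ordering.
SPT order: [4, 6, 9, 12]
Completion times:
  Job 1: p=4, C=4
  Job 2: p=6, C=10
  Job 3: p=9, C=19
  Job 4: p=12, C=31
Total completion time = 4 + 10 + 19 + 31 = 64

64


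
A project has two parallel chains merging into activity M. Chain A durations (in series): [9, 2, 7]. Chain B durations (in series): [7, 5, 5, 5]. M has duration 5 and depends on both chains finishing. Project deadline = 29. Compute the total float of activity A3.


Forward pass: ES(A3) = sum of predecessors on chain A = 11
EF = ES + duration = 11 + 7 = 18
Backward pass: LF(M) = deadline = 29; LS(M) = 29 - 5 = 24
LF(A3) = LS(M) - sum(successors on chain A) = 24 - 0 = 24
LS = LF - duration = 24 - 7 = 17
Total float = LS - ES = 17 - 11 = 6

6


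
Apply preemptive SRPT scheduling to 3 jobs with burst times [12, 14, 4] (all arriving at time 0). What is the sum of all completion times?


Since all jobs arrive at t=0, SRPT equals SPT ordering.
SPT order: [4, 12, 14]
Completion times:
  Job 1: p=4, C=4
  Job 2: p=12, C=16
  Job 3: p=14, C=30
Total completion time = 4 + 16 + 30 = 50

50


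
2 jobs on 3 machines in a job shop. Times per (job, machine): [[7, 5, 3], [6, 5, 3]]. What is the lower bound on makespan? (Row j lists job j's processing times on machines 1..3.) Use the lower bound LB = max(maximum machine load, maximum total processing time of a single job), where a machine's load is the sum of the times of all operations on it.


Machine loads:
  Machine 1: 7 + 6 = 13
  Machine 2: 5 + 5 = 10
  Machine 3: 3 + 3 = 6
Max machine load = 13
Job totals:
  Job 1: 15
  Job 2: 14
Max job total = 15
Lower bound = max(13, 15) = 15

15


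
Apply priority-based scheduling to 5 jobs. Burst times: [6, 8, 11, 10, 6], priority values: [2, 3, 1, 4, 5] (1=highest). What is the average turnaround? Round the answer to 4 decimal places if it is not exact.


Sort by priority (ascending = highest first):
Order: [(1, 11), (2, 6), (3, 8), (4, 10), (5, 6)]
Completion times:
  Priority 1, burst=11, C=11
  Priority 2, burst=6, C=17
  Priority 3, burst=8, C=25
  Priority 4, burst=10, C=35
  Priority 5, burst=6, C=41
Average turnaround = 129/5 = 25.8

25.8


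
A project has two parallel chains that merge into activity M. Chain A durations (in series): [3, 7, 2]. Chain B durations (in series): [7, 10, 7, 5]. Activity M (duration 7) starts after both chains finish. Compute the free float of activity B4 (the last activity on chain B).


ES(B4) = sum of predecessors on chain B = 24
EF(B4) = ES + duration = 24 + 5 = 29
Successor of B4 is M. ES(M) = max(sum(A), sum(B)) = max(12, 29) = 29
Free float = ES(successor) - EF(current) = 29 - 29 = 0

0


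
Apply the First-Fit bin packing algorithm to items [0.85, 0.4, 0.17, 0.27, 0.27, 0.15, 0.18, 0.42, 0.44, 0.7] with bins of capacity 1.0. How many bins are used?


Place items sequentially using First-Fit:
  Item 0.85 -> new Bin 1
  Item 0.4 -> new Bin 2
  Item 0.17 -> Bin 2 (now 0.57)
  Item 0.27 -> Bin 2 (now 0.84)
  Item 0.27 -> new Bin 3
  Item 0.15 -> Bin 1 (now 1.0)
  Item 0.18 -> Bin 3 (now 0.45)
  Item 0.42 -> Bin 3 (now 0.87)
  Item 0.44 -> new Bin 4
  Item 0.7 -> new Bin 5
Total bins used = 5

5


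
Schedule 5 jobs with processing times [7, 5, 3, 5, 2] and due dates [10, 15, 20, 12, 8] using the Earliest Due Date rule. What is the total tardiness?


Sort by due date (EDD order): [(2, 8), (7, 10), (5, 12), (5, 15), (3, 20)]
Compute completion times and tardiness:
  Job 1: p=2, d=8, C=2, tardiness=max(0,2-8)=0
  Job 2: p=7, d=10, C=9, tardiness=max(0,9-10)=0
  Job 3: p=5, d=12, C=14, tardiness=max(0,14-12)=2
  Job 4: p=5, d=15, C=19, tardiness=max(0,19-15)=4
  Job 5: p=3, d=20, C=22, tardiness=max(0,22-20)=2
Total tardiness = 8

8


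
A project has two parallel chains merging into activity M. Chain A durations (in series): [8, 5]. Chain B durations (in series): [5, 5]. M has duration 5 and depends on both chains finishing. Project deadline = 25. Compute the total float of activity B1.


Forward pass: ES(B1) = sum of predecessors on chain B = 0
EF = ES + duration = 0 + 5 = 5
Backward pass: LF(M) = deadline = 25; LS(M) = 25 - 5 = 20
LF(B1) = LS(M) - sum(successors on chain B) = 20 - 5 = 15
LS = LF - duration = 15 - 5 = 10
Total float = LS - ES = 10 - 0 = 10

10
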